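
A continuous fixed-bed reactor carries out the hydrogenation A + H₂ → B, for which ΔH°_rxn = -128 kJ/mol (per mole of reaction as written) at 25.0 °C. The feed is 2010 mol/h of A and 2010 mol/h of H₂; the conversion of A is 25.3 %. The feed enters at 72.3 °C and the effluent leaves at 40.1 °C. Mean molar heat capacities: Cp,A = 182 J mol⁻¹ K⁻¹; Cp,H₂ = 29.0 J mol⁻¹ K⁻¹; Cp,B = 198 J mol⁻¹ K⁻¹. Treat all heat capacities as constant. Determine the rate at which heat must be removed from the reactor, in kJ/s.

Extent of reaction ξ = 0.253 × 2010 = 508.53 mol/h
Reaction term: ξ·ΔH°_rxn = 508.53 × -128 = -65092 kJ/h
Sensible, feed 72.3→25 °C: -20060 kJ/h
Outlet flows (mol/h): A 1501.5, H₂ 1501.5, B 508.53
Sensible, products 25→40.1 °C: 6304.2 kJ/h
Q = ΔH = -78848 kJ/h = -21.902 kW
Heat removed = 21.902 kJ/s

Q_out = 21.9 kJ/s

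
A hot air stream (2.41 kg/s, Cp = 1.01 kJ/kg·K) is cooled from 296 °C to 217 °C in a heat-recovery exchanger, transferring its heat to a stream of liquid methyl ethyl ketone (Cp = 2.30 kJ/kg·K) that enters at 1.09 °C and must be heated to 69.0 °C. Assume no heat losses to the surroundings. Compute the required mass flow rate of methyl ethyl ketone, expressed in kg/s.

ṁ_c = 1.23 kg/s

Heat released by hot stream: Q = 2.41 × 1.01 × (296 − 217) = 192.29 kJ/s
Energy balance on cold side (adiabatic exchanger): Q = ṁ_c·Cp_c·(T_c,out − T_c,in)
ṁ_c = 192.29 / [2.30 × (69.0 − 1.09)] = 1.2311 kg/s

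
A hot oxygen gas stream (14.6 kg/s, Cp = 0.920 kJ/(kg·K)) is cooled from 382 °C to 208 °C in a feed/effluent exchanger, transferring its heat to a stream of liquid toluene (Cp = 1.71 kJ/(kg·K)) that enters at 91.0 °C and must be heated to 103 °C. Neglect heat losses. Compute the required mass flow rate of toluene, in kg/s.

ṁ_c = 114 kg/s

Heat released by hot stream: Q = 14.6 × 0.920 × (382 − 208) = 2337.2 kJ/s
Energy balance on cold side (adiabatic exchanger): Q = ṁ_c·Cp_c·(T_c,out − T_c,in)
ṁ_c = 2337.2 / [1.71 × (103 − 91.0)] = 113.9 kg/s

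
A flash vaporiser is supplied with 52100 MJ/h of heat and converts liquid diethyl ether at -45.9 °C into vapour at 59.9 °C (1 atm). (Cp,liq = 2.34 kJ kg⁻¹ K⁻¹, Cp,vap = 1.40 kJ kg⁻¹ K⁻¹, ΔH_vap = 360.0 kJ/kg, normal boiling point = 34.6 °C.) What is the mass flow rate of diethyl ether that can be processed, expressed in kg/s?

ṁ = 24.8 kg/s

Δh = 2.34×(34.6−-45.9) + 360.0 + 1.40×(59.9−34.6) = 583.79 kJ/kg
Q = 52100 MJ/h = 14472 kJ/s = 14472 kJ/s
ṁ = Q/Δh = 14472 / 583.79 = 24.79 kg/s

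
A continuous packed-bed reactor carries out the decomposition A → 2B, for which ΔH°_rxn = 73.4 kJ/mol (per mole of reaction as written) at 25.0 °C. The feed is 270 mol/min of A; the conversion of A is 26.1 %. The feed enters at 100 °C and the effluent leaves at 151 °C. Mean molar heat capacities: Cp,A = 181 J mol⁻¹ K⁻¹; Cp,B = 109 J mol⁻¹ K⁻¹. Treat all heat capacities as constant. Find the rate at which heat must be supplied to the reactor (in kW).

Extent of reaction ξ = 0.261 × 270 = 70.47 mol/min
Reaction term: ξ·ΔH°_rxn = 70.47 × 73.4 = 5172.5 kJ/min
Sensible, feed 100→25 °C: -3665.2 kJ/min
Outlet flows (mol/min): A 199.53, B 140.94
Sensible, products 25→151 °C: 6486.2 kJ/min
Q = ΔH = 7993.4 kJ/min = 133.22 kW
Heat supplied = 133.22 kW

Q_in = 133 kW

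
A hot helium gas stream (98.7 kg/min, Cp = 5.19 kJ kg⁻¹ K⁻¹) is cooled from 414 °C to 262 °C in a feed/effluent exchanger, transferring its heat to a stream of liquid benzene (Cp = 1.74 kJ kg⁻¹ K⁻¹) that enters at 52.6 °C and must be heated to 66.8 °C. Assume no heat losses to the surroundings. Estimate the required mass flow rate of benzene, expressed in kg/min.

ṁ_c = 3150 kg/min

Heat released by hot stream: Q = 98.7 × 5.19 × (414 − 262) = 77862 kJ/min
Energy balance on cold side (adiabatic exchanger): Q = ṁ_c·Cp_c·(T_c,out − T_c,in)
ṁ_c = 77862 / [1.74 × (66.8 − 52.6)] = 3151.3 kg/min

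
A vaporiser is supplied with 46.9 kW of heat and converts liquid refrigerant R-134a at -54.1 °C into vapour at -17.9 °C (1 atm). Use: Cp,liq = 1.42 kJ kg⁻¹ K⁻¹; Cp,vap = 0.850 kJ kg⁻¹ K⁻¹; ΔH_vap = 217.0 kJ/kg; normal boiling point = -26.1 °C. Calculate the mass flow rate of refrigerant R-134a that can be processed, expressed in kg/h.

Δh = 1.42×(-26.1−-54.1) + 217.0 + 0.850×(-17.9−-26.1) = 263.73 kJ/kg
Q = 46.9 kW = 46.9 kJ/s = 168840 kJ/h
ṁ = Q/Δh = 168840 / 263.73 = 640.2 kg/h

ṁ = 640 kg/h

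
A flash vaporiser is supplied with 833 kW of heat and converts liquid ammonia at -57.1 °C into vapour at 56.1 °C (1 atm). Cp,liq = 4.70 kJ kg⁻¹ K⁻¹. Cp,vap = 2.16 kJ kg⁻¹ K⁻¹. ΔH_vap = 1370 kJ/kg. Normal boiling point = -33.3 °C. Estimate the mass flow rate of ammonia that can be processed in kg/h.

ṁ = 1790 kg/h

Δh = 4.70×(-33.3−-57.1) + 1370 + 2.16×(56.1−-33.3) = 1675 kJ/kg
Q = 833 kW = 833 kJ/s = 2.9988e+06 kJ/h
ṁ = Q/Δh = 2.9988e+06 / 1675 = 1790.4 kg/h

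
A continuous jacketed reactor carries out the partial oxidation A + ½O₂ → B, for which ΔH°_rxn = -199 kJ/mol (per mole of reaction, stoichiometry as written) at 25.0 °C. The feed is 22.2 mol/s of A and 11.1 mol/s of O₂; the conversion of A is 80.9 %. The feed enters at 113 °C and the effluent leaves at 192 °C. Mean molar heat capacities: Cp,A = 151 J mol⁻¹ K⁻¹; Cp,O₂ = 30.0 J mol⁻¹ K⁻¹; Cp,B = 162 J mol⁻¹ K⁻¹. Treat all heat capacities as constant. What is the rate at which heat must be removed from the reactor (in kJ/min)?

Extent of reaction ξ = 0.809 × 22.2 = 17.96 mol/s
Reaction term: ξ·ΔH°_rxn = 17.96 × -199 = -3574 kJ/s
Sensible, feed 113→25 °C: -324.3 kJ/s
Outlet flows (mol/s): A 4.2402, O₂ 2.1201, B 17.96
Sensible, products 25→192 °C: 603.43 kJ/s
Q = ΔH = -3294.9 kJ/s = -3294.9 kW
Heat removed = 197690 kJ/min

Q_out = 198000 kJ/min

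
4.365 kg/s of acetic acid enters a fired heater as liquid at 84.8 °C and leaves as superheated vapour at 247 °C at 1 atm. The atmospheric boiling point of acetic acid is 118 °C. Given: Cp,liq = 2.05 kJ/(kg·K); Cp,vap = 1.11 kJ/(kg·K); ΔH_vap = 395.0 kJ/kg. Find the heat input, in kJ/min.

liquid 84.8→118 °C: 68.06 kJ/kg
vaporisation at 118 °C: 395 kJ/kg
vapour 118→247 °C: 143.19 kJ/kg
Δh = 68.06 + 395 + 143.19 = 606.25 kJ/kg
Q = ṁ·Δh = 4.365 kg/s × 606.25 kJ/kg = 2646.3 kJ/s
|Q| = 2646.3 kW = 158780 kJ/min

Q = 159000 kJ/min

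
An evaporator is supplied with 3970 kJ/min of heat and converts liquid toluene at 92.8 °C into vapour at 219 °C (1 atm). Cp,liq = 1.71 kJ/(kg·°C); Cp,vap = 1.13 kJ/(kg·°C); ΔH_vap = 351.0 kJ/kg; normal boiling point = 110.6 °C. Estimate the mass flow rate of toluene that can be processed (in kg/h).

ṁ = 473 kg/h

Δh = 1.71×(110.6−92.8) + 351.0 + 1.13×(219−110.6) = 503.93 kJ/kg
Q = 3970 kJ/min = 66.167 kJ/s = 238200 kJ/h
ṁ = Q/Δh = 238200 / 503.93 = 472.68 kg/h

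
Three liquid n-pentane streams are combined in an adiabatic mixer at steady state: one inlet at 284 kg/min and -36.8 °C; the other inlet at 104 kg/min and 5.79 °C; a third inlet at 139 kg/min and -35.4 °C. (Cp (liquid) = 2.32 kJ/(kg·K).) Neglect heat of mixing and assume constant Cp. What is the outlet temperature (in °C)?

T_out = -28.0 °C

Adiabatic, steady state ⇒ Σ ṁᵢCp,ᵢ(T_out − Tᵢ) = 0
T_out = Σ ṁᵢCp,ᵢTᵢ / Σ ṁᵢCp,ᵢ
      = -34266 / 1222.6 = -28.026 °C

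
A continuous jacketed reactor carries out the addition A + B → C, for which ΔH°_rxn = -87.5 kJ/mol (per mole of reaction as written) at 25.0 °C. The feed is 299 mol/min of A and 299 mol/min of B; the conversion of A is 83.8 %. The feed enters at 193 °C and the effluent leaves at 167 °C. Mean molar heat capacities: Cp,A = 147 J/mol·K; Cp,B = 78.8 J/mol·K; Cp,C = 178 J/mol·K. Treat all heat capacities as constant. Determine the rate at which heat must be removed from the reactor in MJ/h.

Extent of reaction ξ = 0.838 × 299 = 250.56 mol/min
Reaction term: ξ·ΔH°_rxn = 250.56 × -87.5 = -21924 kJ/min
Sensible, feed 193→25 °C: -11342 kJ/min
Outlet flows (mol/min): A 48.438, B 48.438, C 250.56
Sensible, products 25→167 °C: 7886.3 kJ/min
Q = ΔH = -25380 kJ/min = -423 kW
Heat removed = 1522.8 MJ/h

Q_out = 1520 MJ/h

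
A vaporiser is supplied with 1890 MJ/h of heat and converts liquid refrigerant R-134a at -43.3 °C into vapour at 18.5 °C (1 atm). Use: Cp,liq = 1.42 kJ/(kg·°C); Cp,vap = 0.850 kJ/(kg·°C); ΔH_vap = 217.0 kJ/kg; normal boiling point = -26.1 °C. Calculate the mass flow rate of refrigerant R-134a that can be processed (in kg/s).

ṁ = 1.88 kg/s

Δh = 1.42×(-26.1−-43.3) + 217.0 + 0.850×(18.5−-26.1) = 279.33 kJ/kg
Q = 1890 MJ/h = 525 kJ/s = 525 kJ/s
ṁ = Q/Δh = 525 / 279.33 = 1.8795 kg/s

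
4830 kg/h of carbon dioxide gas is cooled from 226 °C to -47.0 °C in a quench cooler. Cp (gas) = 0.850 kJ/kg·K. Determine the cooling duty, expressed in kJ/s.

Q = ṁ·Cp·ΔT = 4830 × 0.850 × (-47.0 − 226) = -1.1208e+06 kJ/h
Converting: 1.1208e+06 / 3600 s = 311.33 kW

Q_c = 311 kJ/s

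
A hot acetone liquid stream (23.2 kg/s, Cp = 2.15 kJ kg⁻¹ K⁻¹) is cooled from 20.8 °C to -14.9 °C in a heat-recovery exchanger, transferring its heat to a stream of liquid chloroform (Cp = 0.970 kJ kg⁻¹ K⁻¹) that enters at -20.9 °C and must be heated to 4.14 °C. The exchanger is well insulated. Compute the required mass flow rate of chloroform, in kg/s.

ṁ_c = 73.3 kg/s

Heat released by hot stream: Q = 23.2 × 2.15 × (20.8 − -14.9) = 1780.7 kJ/s
Energy balance on cold side (adiabatic exchanger): Q = ṁ_c·Cp_c·(T_c,out − T_c,in)
ṁ_c = 1780.7 / [0.970 × (4.14 − -20.9)] = 73.314 kg/s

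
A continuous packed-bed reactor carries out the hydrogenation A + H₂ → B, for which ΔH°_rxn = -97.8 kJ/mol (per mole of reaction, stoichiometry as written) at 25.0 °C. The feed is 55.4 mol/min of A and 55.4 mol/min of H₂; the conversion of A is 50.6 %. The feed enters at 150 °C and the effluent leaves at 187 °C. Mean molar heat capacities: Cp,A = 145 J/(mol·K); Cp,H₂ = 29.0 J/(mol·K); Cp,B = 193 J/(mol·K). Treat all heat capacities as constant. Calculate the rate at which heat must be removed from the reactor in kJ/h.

Q_out = 138000 kJ/h

Extent of reaction ξ = 0.506 × 55.4 = 28.032 mol/min
Reaction term: ξ·ΔH°_rxn = 28.032 × -97.8 = -2741.6 kJ/min
Sensible, feed 150→25 °C: -1205 kJ/min
Outlet flows (mol/min): A 27.368, H₂ 27.368, B 28.032
Sensible, products 25→187 °C: 1647.9 kJ/min
Q = ΔH = -2298.6 kJ/min = -38.31 kW
Heat removed = 137920 kJ/h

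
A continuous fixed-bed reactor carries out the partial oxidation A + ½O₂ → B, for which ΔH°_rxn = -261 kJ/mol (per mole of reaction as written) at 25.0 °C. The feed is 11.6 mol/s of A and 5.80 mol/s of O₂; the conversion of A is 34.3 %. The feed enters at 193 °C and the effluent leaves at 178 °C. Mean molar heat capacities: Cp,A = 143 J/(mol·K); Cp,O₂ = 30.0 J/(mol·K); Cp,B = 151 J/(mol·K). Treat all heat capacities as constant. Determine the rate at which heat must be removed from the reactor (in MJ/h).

Extent of reaction ξ = 0.343 × 11.6 = 3.9788 mol/s
Reaction term: ξ·ΔH°_rxn = 3.9788 × -261 = -1038.5 kJ/s
Sensible, feed 193→25 °C: -307.91 kJ/s
Outlet flows (mol/s): A 7.6212, O₂ 3.8106, B 3.9788
Sensible, products 25→178 °C: 276.16 kJ/s
Q = ΔH = -1070.2 kJ/s = -1070.2 kW
Heat removed = 3852.8 MJ/h

Q_out = 3850 MJ/h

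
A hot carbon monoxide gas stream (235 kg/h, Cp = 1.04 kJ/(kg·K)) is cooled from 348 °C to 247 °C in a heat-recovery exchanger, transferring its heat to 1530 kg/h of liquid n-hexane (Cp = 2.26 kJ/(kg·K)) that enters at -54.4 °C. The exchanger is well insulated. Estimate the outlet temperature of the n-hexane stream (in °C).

Heat released by hot stream: Q = 235 × 1.04 × (348 − 247) = 24684 kJ/h
Energy balance on cold side (adiabatic exchanger): Q = ṁ_c·Cp_c·(T_c,out − T_c,in)
T_c,out = -54.4 + 24684/(1530 × 2.26) = -47.261 °C

T_c,out = -47.3 °C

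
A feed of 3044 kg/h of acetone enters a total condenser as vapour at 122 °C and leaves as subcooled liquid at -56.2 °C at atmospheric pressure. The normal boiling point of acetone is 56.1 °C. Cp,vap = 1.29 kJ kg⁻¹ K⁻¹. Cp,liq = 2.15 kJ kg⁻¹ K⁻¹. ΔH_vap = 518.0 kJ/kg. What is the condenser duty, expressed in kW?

Q_c = 714 kW

vapour 122→56.1 °C: -85.011 kJ/kg
condensation at 56.1 °C: -518 kJ/kg
liquid 56.1→-56.2 °C: -241.45 kJ/kg
Δh = -85.011 + -518 + -241.45 = -844.46 kJ/kg
Q = ṁ·Δh = 3044 kg/h × -844.46 kJ/kg = -2.5705e+06 kJ/h
|Q| = 714.03 kW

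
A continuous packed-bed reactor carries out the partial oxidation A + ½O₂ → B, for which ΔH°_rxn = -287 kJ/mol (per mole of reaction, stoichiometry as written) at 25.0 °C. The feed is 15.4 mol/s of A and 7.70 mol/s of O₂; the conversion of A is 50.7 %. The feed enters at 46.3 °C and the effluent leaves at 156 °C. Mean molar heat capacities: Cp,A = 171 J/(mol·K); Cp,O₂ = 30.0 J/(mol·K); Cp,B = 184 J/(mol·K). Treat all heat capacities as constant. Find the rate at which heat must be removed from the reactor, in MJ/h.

Extent of reaction ξ = 0.507 × 15.4 = 7.8078 mol/s
Reaction term: ξ·ΔH°_rxn = 7.8078 × -287 = -2240.8 kJ/s
Sensible, feed 46.3→25 °C: -61.012 kJ/s
Outlet flows (mol/s): A 7.5922, O₂ 3.7961, B 7.8078
Sensible, products 25→156 °C: 373.19 kJ/s
Q = ΔH = -1928.7 kJ/s = -1928.7 kW
Heat removed = 6943.2 MJ/h

Q_out = 6940 MJ/h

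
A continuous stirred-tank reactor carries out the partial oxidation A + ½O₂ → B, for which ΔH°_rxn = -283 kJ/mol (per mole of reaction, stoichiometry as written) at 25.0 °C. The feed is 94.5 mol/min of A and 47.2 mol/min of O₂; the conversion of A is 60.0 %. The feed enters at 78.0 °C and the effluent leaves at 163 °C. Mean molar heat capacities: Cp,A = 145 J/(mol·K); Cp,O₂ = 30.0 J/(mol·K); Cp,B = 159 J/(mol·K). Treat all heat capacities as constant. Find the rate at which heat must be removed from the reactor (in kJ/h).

Extent of reaction ξ = 0.600 × 94.5 = 56.7 mol/min
Reaction term: ξ·ΔH°_rxn = 56.7 × -283 = -16046 kJ/min
Sensible, feed 78.0→25 °C: -801.28 kJ/min
Outlet flows (mol/min): A 37.8, O₂ 18.85, B 56.7
Sensible, products 25→163 °C: 2078.5 kJ/min
Q = ΔH = -14769 kJ/min = -246.15 kW
Heat removed = 886130 kJ/h

Q_out = 886000 kJ/h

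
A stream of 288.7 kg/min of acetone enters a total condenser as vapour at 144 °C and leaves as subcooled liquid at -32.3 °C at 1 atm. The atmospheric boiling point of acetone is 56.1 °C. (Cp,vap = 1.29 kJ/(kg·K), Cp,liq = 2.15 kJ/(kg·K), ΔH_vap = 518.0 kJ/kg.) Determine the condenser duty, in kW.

Q_c = 3950 kW

vapour 144→56.1 °C: -113.39 kJ/kg
condensation at 56.1 °C: -518 kJ/kg
liquid 56.1→-32.3 °C: -190.06 kJ/kg
Δh = -113.39 + -518 + -190.06 = -821.45 kJ/kg
Q = ṁ·Δh = 288.7 kg/min × -821.45 kJ/kg = -237150 kJ/min
|Q| = 3952.5 kW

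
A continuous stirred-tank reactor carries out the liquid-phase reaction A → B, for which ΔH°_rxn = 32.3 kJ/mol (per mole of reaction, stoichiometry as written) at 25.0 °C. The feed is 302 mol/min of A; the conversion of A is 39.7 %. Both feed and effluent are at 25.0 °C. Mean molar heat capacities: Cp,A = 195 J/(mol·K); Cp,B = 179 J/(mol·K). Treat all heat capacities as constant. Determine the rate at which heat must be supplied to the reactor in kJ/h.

Q_in = 232000 kJ/h

Extent of reaction ξ = 0.397 × 302 = 119.89 mol/min
Reaction term: ξ·ΔH°_rxn = 119.89 × 32.3 = 3872.6 kJ/min
Q = ΔH = 3872.6 kJ/min = 64.543 kW
Heat supplied = 232350 kJ/h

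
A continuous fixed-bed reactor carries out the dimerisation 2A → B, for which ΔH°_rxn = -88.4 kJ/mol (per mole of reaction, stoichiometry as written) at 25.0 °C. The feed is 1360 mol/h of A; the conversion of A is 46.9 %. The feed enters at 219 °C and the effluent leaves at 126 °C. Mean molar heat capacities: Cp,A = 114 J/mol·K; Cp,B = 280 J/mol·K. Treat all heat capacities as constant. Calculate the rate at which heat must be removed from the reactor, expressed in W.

Q_out = 11400 W

Extent of reaction ξ = 0.469 × 1360 / 2 = 318.92 mol/h
Reaction term: ξ·ΔH°_rxn = 318.92 × -88.4 = -28193 kJ/h
Sensible, feed 219→25 °C: -30078 kJ/h
Outlet flows (mol/h): A 722.16, B 318.92
Sensible, products 25→126 °C: 17334 kJ/h
Q = ΔH = -40936 kJ/h = -11.371 kW
Heat removed = 11371 W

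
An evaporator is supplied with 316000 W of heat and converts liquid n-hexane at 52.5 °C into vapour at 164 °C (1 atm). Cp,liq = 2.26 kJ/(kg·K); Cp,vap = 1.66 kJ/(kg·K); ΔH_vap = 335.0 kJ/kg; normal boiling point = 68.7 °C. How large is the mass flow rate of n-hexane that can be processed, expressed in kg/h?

ṁ = 2150 kg/h

Δh = 2.26×(68.7−52.5) + 335.0 + 1.66×(164−68.7) = 529.81 kJ/kg
Q = 316000 W = 316 kJ/s = 1.1376e+06 kJ/h
ṁ = Q/Δh = 1.1376e+06 / 529.81 = 2147.2 kg/h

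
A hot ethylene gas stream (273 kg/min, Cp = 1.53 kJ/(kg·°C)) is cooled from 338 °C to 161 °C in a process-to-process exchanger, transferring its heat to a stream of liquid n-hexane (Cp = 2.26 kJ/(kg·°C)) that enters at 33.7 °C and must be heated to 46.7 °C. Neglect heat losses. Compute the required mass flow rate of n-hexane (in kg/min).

ṁ_c = 2520 kg/min

Heat released by hot stream: Q = 273 × 1.53 × (338 − 161) = 73931 kJ/min
Energy balance on cold side (adiabatic exchanger): Q = ṁ_c·Cp_c·(T_c,out − T_c,in)
ṁ_c = 73931 / [2.26 × (46.7 − 33.7)] = 2516.4 kg/min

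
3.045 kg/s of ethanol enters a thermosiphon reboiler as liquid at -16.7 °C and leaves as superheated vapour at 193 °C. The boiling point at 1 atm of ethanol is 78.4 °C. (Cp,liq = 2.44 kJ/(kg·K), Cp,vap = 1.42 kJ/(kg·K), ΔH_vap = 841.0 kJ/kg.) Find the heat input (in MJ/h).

Q = 13500 MJ/h

liquid -16.7→78.4 °C: 232.04 kJ/kg
vaporisation at 78.4 °C: 841 kJ/kg
vapour 78.4→193 °C: 162.73 kJ/kg
Δh = 232.04 + 841 + 162.73 = 1235.8 kJ/kg
Q = ṁ·Δh = 3.045 kg/s × 1235.8 kJ/kg = 3762.9 kJ/s
|Q| = 3762.9 kW = 13547 MJ/h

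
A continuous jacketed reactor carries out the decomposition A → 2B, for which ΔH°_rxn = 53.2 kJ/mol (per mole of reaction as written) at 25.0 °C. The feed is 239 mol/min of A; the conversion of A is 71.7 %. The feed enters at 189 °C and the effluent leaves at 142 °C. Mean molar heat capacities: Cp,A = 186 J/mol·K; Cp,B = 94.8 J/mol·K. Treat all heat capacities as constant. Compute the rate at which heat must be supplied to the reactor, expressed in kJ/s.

Q_in = 118 kJ/s

Extent of reaction ξ = 0.717 × 239 = 171.36 mol/min
Reaction term: ξ·ΔH°_rxn = 171.36 × 53.2 = 9116.5 kJ/min
Sensible, feed 189→25 °C: -7290.5 kJ/min
Outlet flows (mol/min): A 67.637, B 342.73
Sensible, products 25→142 °C: 5273.3 kJ/min
Q = ΔH = 7099.4 kJ/min = 118.32 kW
Heat supplied = 118.32 kJ/s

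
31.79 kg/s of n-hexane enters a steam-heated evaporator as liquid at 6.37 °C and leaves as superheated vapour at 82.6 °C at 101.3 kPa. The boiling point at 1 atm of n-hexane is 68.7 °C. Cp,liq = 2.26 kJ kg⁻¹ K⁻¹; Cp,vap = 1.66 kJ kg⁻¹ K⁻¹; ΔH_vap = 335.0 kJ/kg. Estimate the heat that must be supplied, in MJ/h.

Q = 57100 MJ/h

liquid 6.37→68.7 °C: 140.87 kJ/kg
vaporisation at 68.7 °C: 335 kJ/kg
vapour 68.7→82.6 °C: 23.074 kJ/kg
Δh = 140.87 + 335 + 23.074 = 498.94 kJ/kg
Q = ṁ·Δh = 31.79 kg/s × 498.94 kJ/kg = 15861 kJ/s
|Q| = 15861 kW = 57101 MJ/h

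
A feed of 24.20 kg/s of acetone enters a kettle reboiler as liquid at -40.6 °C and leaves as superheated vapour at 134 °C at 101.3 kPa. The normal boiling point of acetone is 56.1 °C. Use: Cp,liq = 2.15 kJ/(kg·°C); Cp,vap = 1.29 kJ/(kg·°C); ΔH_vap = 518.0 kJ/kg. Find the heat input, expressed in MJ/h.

Q = 72000 MJ/h

liquid -40.6→56.1 °C: 207.91 kJ/kg
vaporisation at 56.1 °C: 518 kJ/kg
vapour 56.1→134 °C: 100.49 kJ/kg
Δh = 207.91 + 518 + 100.49 = 826.4 kJ/kg
Q = ṁ·Δh = 24.20 kg/s × 826.4 kJ/kg = 19999 kJ/s
|Q| = 19999 kW = 71996 MJ/h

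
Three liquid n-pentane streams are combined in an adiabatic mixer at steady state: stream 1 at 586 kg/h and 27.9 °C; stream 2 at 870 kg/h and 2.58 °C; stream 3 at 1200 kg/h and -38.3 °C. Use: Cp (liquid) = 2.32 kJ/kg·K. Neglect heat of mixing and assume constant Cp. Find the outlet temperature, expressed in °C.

T_out = -10.3 °C

Adiabatic, steady state ⇒ Σ ṁᵢCp,ᵢ(T_out − Tᵢ) = 0
T_out = Σ ṁᵢCp,ᵢTᵢ / Σ ṁᵢCp,ᵢ
      = -63489 / 6161.9 = -10.303 °C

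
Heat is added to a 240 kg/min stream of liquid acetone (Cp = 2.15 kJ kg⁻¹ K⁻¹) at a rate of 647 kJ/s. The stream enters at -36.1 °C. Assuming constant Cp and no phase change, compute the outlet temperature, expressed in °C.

T_out = 39.1 °C

Q = 647 kJ/s = 38820 kJ/min
ΔT = Q/(ṁ·Cp) = 38820/(240×2.15) = 75.233 K
T_out = -36.1 + 75.233 = 39.133 °C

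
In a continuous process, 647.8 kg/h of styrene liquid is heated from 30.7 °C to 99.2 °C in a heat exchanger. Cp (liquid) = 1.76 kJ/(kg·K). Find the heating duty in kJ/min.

Q = 1300 kJ/min

Q = ṁ·Cp·ΔT = 647.8 × 1.76 × (99.2 − 30.7) = 78099 kJ/h
Converting: 78099 / 3600 s = 21.694 kW
Heating duty = 1301.6 kJ/min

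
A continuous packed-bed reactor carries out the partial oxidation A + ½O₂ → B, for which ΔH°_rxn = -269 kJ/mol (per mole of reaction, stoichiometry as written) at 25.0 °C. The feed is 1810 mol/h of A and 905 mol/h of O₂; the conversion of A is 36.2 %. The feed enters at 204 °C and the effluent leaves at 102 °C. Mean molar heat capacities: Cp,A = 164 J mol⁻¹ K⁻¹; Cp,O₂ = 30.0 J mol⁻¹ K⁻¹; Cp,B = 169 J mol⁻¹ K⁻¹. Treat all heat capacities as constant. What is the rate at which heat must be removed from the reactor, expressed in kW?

Q_out = 58.3 kW

Extent of reaction ξ = 0.362 × 1810 = 655.22 mol/h
Reaction term: ξ·ΔH°_rxn = 655.22 × -269 = -176250 kJ/h
Sensible, feed 204→25 °C: -57994 kJ/h
Outlet flows (mol/h): A 1154.8, O₂ 577.39, B 655.22
Sensible, products 25→102 °C: 24443 kJ/h
Q = ΔH = -209810 kJ/h = -58.279 kW
Heat removed = 58.279 kW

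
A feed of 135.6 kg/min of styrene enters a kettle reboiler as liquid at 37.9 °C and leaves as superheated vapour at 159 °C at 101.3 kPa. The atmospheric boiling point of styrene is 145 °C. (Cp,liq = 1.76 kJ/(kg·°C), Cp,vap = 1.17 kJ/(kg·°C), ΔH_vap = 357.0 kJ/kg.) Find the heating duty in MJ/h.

Q = 4570 MJ/h

liquid 37.9→145 °C: 188.5 kJ/kg
vaporisation at 145 °C: 357 kJ/kg
vapour 145→159 °C: 16.38 kJ/kg
Δh = 188.5 + 357 + 16.38 = 561.88 kJ/kg
Q = ṁ·Δh = 135.6 kg/min × 561.88 kJ/kg = 76190 kJ/min
|Q| = 1269.8 kW = 4571.4 MJ/h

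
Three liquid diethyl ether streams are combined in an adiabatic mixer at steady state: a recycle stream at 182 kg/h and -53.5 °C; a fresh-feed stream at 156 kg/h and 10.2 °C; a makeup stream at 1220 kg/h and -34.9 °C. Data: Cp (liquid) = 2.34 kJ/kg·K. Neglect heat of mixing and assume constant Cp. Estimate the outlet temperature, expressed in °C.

T_out = -32.6 °C

Energy balance with Q = 0: Σ ṁᵢCp,ᵢ(T_out − Tᵢ) = 0
Σ ṁᵢCp,ᵢTᵢ = 182×2.34×-53.5 + 156×2.34×10.2 + 1220×2.34×-34.9 = -118690
Σ ṁᵢCp,ᵢ = 182×2.34 + 156×2.34 + 1220×2.34 = 3645.7
T_out = -118690 / 3645.7 = -32.557 °C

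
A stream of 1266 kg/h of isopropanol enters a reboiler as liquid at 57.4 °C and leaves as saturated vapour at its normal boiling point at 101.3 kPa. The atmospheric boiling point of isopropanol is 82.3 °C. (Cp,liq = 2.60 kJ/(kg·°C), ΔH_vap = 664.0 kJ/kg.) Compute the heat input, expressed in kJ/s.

liquid 57.4→82.3 °C: 64.74 kJ/kg
vaporisation at 82.3 °C: 664 kJ/kg
Δh = 64.74 + 664 = 728.74 kJ/kg
Q = ṁ·Δh = 1266 kg/h × 728.74 kJ/kg = 922580 kJ/h
|Q| = 256.27 kW

Q = 256 kJ/s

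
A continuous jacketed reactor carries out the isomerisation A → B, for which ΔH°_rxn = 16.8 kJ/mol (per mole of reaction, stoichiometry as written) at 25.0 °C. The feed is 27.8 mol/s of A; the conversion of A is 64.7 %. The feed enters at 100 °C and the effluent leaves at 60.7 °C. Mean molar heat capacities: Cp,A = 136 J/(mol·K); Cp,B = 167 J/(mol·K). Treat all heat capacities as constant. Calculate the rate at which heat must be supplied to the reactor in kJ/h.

Extent of reaction ξ = 0.647 × 27.8 = 17.987 mol/s
Reaction term: ξ·ΔH°_rxn = 17.987 × 16.8 = 302.17 kJ/s
Sensible, feed 100→25 °C: -283.56 kJ/s
Outlet flows (mol/s): A 9.8134, B 17.987
Sensible, products 25→60.7 °C: 154.88 kJ/s
Q = ΔH = 173.5 kJ/s = 173.5 kW
Heat supplied = 624580 kJ/h

Q_in = 625000 kJ/h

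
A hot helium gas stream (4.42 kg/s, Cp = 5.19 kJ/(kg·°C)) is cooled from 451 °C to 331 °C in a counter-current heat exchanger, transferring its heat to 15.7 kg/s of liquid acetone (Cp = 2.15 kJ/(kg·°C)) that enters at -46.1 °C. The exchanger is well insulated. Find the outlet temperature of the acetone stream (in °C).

T_c,out = 35.5 °C

Heat released by hot stream: Q = 4.42 × 5.19 × (451 − 331) = 2752.8 kJ/s
Energy balance on cold side (adiabatic exchanger): Q = ṁ_c·Cp_c·(T_c,out − T_c,in)
T_c,out = -46.1 + 2752.8/(15.7 × 2.15) = 35.452 °C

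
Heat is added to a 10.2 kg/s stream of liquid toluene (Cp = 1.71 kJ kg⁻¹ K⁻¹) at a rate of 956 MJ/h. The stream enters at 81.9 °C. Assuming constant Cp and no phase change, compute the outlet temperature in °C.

T_out = 97.1 °C

Q = 956 MJ/h = 265.56 kJ/s
ΔT = Q/(ṁ·Cp) = 265.56/(10.2×1.71) = 15.225 K
T_out = 81.9 + 15.225 = 97.125 °C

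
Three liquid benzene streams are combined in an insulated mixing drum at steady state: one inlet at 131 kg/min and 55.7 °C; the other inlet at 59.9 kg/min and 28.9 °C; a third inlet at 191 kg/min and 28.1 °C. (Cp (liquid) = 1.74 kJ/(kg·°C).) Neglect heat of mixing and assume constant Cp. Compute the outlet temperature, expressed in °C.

T_out = 37.7 °C

No heat crosses the boundary, so H_out = H_in.
T_out = Σ ṁᵢCp,ᵢTᵢ / Σ ṁᵢCp,ᵢ
      = 25047 / 664.51 = 37.693 °C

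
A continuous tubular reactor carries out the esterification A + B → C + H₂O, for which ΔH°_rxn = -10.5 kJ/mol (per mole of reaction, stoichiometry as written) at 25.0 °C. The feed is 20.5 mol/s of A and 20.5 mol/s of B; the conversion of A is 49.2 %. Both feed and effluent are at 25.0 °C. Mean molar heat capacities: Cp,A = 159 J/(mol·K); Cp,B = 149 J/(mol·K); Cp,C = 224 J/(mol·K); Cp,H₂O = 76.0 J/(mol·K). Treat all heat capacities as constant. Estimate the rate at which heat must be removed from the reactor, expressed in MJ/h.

Q_out = 381 MJ/h

Extent of reaction ξ = 0.492 × 20.5 = 10.086 mol/s
Reaction term: ξ·ΔH°_rxn = 10.086 × -10.5 = -105.9 kJ/s
Q = ΔH = -105.9 kJ/s = -105.9 kW
Heat removed = 381.25 MJ/h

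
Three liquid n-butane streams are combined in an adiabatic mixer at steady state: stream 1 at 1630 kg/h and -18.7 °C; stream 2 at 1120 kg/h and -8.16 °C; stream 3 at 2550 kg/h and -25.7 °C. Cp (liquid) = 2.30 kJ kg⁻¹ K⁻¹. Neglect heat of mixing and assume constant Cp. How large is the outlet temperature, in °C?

No heat crosses the boundary, so H_out = H_in.
Σ ṁᵢCp,ᵢTᵢ = 1630×2.30×-18.7 + 1120×2.30×-8.16 + 2550×2.30×-25.7 = -241860
Σ ṁᵢCp,ᵢ = 1630×2.30 + 1120×2.30 + 2550×2.30 = 12190
T_out = -241860 / 12190 = -19.841 °C

T_out = -19.8 °C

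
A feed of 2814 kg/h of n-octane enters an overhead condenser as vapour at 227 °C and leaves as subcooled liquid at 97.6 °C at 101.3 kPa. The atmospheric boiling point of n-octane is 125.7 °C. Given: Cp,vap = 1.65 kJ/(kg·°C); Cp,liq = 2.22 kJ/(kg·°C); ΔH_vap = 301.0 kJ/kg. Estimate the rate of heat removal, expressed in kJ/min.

vapour 227→125.7 °C: -167.14 kJ/kg
condensation at 125.7 °C: -301 kJ/kg
liquid 125.7→97.6 °C: -62.382 kJ/kg
Δh = -167.14 + -301 + -62.382 = -530.53 kJ/kg
Q = ṁ·Δh = 2814 kg/h × -530.53 kJ/kg = -1.4929e+06 kJ/h
|Q| = 414.7 kW = 24882 kJ/min

Q_c = 24900 kJ/min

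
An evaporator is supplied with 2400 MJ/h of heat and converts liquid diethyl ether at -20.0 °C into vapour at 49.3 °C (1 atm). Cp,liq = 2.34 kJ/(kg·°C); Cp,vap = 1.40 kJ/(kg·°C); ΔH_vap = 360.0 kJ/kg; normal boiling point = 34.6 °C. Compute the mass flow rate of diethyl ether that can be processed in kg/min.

ṁ = 78.7 kg/min

Δh = 2.34×(34.6−-20.0) + 360.0 + 1.40×(49.3−34.6) = 508.34 kJ/kg
Q = 2400 MJ/h = 666.67 kJ/s = 40000 kJ/min
ṁ = Q/Δh = 40000 / 508.34 = 78.687 kg/min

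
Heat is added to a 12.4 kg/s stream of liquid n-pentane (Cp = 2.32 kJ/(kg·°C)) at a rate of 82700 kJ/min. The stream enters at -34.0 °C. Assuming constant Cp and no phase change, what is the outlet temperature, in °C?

T_out = 13.9 °C

Q = 82700 kJ/min = 1378.3 kJ/s
ΔT = Q/(ṁ·Cp) = 1378.3/(12.4×2.32) = 47.912 K
T_out = -34.0 + 47.912 = 13.912 °C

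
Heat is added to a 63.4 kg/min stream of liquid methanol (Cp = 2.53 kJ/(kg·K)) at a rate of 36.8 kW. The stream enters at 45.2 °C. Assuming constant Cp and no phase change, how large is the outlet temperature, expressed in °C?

Q = 36.8 kW = 2208 kJ/min
ΔT = Q/(ṁ·Cp) = 2208/(63.4×2.53) = 13.765 K
T_out = 45.2 + 13.765 = 58.965 °C

T_out = 59.0 °C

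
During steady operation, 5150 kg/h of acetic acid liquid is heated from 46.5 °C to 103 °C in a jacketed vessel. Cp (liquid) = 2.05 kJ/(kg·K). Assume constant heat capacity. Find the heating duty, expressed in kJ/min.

Q = ṁ·Cp·ΔT = 5150 × 2.05 × (103 − 46.5) = 596500 kJ/h
Converting: 596500 / 3600 s = 165.69 kW
Heating duty = 9941.6 kJ/min

Q = 9940 kJ/min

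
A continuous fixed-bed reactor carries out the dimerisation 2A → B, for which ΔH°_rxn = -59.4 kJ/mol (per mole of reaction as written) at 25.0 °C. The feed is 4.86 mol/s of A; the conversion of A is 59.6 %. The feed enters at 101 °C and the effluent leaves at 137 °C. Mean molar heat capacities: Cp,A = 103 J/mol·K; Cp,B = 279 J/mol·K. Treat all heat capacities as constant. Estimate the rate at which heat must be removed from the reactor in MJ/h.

Extent of reaction ξ = 0.596 × 4.86 / 2 = 1.4483 mol/s
Reaction term: ξ·ΔH°_rxn = 1.4483 × -59.4 = -86.028 kJ/s
Sensible, feed 101→25 °C: -38.044 kJ/s
Outlet flows (mol/s): A 1.9634, B 1.4483
Sensible, products 25→137 °C: 67.906 kJ/s
Q = ΔH = -56.166 kJ/s = -56.166 kW
Heat removed = 202.2 MJ/h

Q_out = 202 MJ/h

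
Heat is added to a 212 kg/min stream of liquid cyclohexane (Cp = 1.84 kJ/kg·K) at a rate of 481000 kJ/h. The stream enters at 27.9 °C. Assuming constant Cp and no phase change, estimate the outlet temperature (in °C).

Q = 481000 kJ/h = 8016.7 kJ/min
ΔT = Q/(ṁ·Cp) = 8016.7/(212×1.84) = 20.551 K
T_out = 27.9 + 20.551 = 48.451 °C

T_out = 48.5 °C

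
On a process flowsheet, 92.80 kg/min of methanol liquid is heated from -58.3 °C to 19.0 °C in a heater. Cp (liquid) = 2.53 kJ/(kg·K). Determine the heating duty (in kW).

Q = ṁ·Cp·ΔT = 92.80 × 2.53 × (19.0 − -58.3) = 18149 kJ/min
Converting: 18149 / 60 s = 302.48 kW

Q = 302 kW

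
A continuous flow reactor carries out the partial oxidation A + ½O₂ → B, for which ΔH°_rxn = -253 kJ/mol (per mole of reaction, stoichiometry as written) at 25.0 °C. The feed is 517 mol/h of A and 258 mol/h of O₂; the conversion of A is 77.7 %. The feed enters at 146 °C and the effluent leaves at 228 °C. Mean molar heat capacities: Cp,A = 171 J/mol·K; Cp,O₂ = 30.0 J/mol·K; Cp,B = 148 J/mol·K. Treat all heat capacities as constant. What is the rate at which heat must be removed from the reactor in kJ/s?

Extent of reaction ξ = 0.777 × 517 = 401.71 mol/h
Reaction term: ξ·ΔH°_rxn = 401.71 × -253 = -101630 kJ/h
Sensible, feed 146→25 °C: -11634 kJ/h
Outlet flows (mol/h): A 115.29, O₂ 57.145, B 401.71
Sensible, products 25→228 °C: 16419 kJ/h
Q = ΔH = -96847 kJ/h = -26.902 kW
Heat removed = 26.902 kJ/s

Q_out = 26.9 kJ/s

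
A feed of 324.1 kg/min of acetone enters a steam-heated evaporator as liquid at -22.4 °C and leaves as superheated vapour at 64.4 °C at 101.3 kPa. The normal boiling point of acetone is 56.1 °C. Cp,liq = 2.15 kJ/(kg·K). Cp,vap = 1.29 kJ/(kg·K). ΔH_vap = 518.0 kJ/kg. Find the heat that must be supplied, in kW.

liquid -22.4→56.1 °C: 168.78 kJ/kg
vaporisation at 56.1 °C: 518 kJ/kg
vapour 56.1→64.4 °C: 10.707 kJ/kg
Δh = 168.78 + 518 + 10.707 = 697.48 kJ/kg
Q = ṁ·Δh = 324.1 kg/min × 697.48 kJ/kg = 226050 kJ/min
|Q| = 3767.6 kW

Q = 3770 kW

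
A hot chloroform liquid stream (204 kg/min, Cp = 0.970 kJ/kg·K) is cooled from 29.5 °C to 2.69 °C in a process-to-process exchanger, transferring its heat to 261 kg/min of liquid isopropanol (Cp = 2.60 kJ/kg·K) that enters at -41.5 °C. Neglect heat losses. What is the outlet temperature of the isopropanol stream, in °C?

T_c,out = -33.7 °C

Heat released by hot stream: Q = 204 × 0.970 × (29.5 − 2.69) = 5305.2 kJ/min
Energy balance on cold side (adiabatic exchanger): Q = ṁ_c·Cp_c·(T_c,out − T_c,in)
T_c,out = -41.5 + 5305.2/(261 × 2.60) = -33.682 °C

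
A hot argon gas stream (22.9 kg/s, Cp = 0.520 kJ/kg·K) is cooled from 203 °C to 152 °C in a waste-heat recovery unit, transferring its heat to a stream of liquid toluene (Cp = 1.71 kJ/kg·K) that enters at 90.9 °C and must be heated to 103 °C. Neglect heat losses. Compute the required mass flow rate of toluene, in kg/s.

Heat released by hot stream: Q = 22.9 × 0.520 × (203 − 152) = 607.31 kJ/s
Energy balance on cold side (adiabatic exchanger): Q = ṁ_c·Cp_c·(T_c,out − T_c,in)
ṁ_c = 607.31 / [1.71 × (103 − 90.9)] = 29.351 kg/s

ṁ_c = 29.4 kg/s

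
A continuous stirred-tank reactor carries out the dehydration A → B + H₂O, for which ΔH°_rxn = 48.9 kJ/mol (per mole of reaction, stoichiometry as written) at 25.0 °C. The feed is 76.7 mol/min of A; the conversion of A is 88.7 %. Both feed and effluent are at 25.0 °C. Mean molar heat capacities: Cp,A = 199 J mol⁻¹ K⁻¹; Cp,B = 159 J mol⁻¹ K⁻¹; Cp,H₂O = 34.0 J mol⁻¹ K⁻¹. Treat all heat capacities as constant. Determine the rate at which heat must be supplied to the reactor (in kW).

Extent of reaction ξ = 0.887 × 76.7 = 68.033 mol/min
Reaction term: ξ·ΔH°_rxn = 68.033 × 48.9 = 3326.8 kJ/min
Q = ΔH = 3326.8 kJ/min = 55.447 kW
Heat supplied = 55.447 kW

Q_in = 55.4 kW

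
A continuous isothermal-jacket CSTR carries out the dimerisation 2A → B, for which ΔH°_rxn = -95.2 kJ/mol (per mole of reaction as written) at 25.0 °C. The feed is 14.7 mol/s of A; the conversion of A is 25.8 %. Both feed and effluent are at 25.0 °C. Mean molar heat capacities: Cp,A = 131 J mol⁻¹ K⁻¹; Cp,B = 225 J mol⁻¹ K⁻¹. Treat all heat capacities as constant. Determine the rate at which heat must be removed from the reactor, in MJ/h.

Q_out = 650 MJ/h

Extent of reaction ξ = 0.258 × 14.7 / 2 = 1.8963 mol/s
Reaction term: ξ·ΔH°_rxn = 1.8963 × -95.2 = -180.53 kJ/s
Q = ΔH = -180.53 kJ/s = -180.53 kW
Heat removed = 649.9 MJ/h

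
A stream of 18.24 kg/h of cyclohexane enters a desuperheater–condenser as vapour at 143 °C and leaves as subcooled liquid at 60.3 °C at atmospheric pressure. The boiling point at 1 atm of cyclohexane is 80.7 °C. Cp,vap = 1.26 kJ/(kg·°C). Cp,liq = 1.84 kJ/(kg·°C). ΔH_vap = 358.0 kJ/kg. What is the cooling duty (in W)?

Q_c = 2400 W

vapour 143→80.7 °C: -78.498 kJ/kg
condensation at 80.7 °C: -358 kJ/kg
liquid 80.7→60.3 °C: -37.536 kJ/kg
Δh = -78.498 + -358 + -37.536 = -474.03 kJ/kg
Q = ṁ·Δh = 18.24 kg/h × -474.03 kJ/kg = -8646.4 kJ/h
|Q| = 2.4018 kW = 2401.8 W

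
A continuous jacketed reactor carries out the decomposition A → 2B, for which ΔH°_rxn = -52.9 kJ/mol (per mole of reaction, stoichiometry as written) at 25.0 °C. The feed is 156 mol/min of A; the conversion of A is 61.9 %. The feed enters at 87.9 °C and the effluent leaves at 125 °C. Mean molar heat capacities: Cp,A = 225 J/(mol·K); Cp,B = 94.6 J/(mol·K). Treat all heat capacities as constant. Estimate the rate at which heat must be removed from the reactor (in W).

Extent of reaction ξ = 0.619 × 156 = 96.564 mol/min
Reaction term: ξ·ΔH°_rxn = 96.564 × -52.9 = -5108.2 kJ/min
Sensible, feed 87.9→25 °C: -2207.8 kJ/min
Outlet flows (mol/min): A 59.436, B 193.13
Sensible, products 25→125 °C: 3164.3 kJ/min
Q = ΔH = -4151.7 kJ/min = -69.195 kW
Heat removed = 69195 W

Q_out = 69200 W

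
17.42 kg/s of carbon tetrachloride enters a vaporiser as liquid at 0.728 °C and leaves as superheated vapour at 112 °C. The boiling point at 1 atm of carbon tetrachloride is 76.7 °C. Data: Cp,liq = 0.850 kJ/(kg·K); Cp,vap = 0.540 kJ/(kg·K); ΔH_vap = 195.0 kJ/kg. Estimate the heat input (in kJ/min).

liquid 0.728→76.7 °C: 64.576 kJ/kg
vaporisation at 76.7 °C: 195 kJ/kg
vapour 76.7→112 °C: 19.062 kJ/kg
Δh = 64.576 + 195 + 19.062 = 278.64 kJ/kg
Q = ṁ·Δh = 17.42 kg/s × 278.64 kJ/kg = 4853.9 kJ/s
|Q| = 4853.9 kW = 291230 kJ/min

Q = 291000 kJ/min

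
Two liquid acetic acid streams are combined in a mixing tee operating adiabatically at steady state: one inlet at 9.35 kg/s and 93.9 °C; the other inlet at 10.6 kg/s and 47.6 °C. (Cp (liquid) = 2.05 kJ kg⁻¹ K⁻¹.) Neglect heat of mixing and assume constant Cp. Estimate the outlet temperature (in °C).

No heat crosses the boundary, so H_out = H_in.
T_out = Σ ṁᵢCp,ᵢTᵢ / Σ ṁᵢCp,ᵢ
      = 2834.2 / 40.897 = 69.299 °C

T_out = 69.3 °C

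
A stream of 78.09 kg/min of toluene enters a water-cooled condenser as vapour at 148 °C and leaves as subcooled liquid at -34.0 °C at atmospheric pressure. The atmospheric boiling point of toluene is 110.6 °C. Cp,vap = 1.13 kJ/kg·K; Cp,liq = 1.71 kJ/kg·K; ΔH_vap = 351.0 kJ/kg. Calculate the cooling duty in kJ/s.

Q_c = 834 kJ/s

vapour 148→110.6 °C: -42.262 kJ/kg
condensation at 110.6 °C: -351 kJ/kg
liquid 110.6→-34.0 °C: -247.27 kJ/kg
Δh = -42.262 + -351 + -247.27 = -640.53 kJ/kg
Q = ṁ·Δh = 78.09 kg/min × -640.53 kJ/kg = -50019 kJ/min
|Q| = 833.65 kW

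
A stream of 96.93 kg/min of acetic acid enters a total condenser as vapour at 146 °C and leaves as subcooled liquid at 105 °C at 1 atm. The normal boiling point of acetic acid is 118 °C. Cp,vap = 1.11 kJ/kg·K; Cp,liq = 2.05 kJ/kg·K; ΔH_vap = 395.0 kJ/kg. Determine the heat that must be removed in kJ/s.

Q_c = 731 kJ/s

vapour 146→118 °C: -31.08 kJ/kg
condensation at 118 °C: -395 kJ/kg
liquid 118→105 °C: -26.65 kJ/kg
Δh = -31.08 + -395 + -26.65 = -452.73 kJ/kg
Q = ṁ·Δh = 96.93 kg/min × -452.73 kJ/kg = -43883 kJ/min
|Q| = 731.39 kW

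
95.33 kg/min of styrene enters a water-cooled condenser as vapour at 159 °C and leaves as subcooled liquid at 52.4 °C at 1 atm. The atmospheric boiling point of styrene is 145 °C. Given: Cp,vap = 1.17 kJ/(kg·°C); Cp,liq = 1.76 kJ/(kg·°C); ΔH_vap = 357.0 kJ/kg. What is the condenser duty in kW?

vapour 159→145 °C: -16.38 kJ/kg
condensation at 145 °C: -357 kJ/kg
liquid 145→52.4 °C: -162.98 kJ/kg
Δh = -16.38 + -357 + -162.98 = -536.36 kJ/kg
Q = ṁ·Δh = 95.33 kg/min × -536.36 kJ/kg = -51131 kJ/min
|Q| = 852.18 kW

Q_c = 852 kW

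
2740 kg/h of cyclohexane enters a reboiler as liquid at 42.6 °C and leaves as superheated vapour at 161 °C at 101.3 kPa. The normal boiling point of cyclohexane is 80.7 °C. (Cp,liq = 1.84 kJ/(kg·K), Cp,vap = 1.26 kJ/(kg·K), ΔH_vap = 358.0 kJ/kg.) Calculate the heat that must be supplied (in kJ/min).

liquid 42.6→80.7 °C: 70.104 kJ/kg
vaporisation at 80.7 °C: 358 kJ/kg
vapour 80.7→161 °C: 101.18 kJ/kg
Δh = 70.104 + 358 + 101.18 = 529.28 kJ/kg
Q = ṁ·Δh = 2740 kg/h × 529.28 kJ/kg = 1.4502e+06 kJ/h
|Q| = 402.84 kW = 24171 kJ/min

Q = 24200 kJ/min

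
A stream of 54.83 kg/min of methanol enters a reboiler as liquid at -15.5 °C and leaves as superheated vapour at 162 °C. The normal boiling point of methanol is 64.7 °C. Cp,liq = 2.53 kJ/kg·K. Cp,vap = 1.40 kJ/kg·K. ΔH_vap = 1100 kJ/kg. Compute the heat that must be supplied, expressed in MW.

Q = 1.32 MW

liquid -15.5→64.7 °C: 202.91 kJ/kg
vaporisation at 64.7 °C: 1100 kJ/kg
vapour 64.7→162 °C: 136.22 kJ/kg
Δh = 202.91 + 1100 + 136.22 = 1439.1 kJ/kg
Q = ṁ·Δh = 54.83 kg/min × 1439.1 kJ/kg = 78907 kJ/min
|Q| = 1315.1 kW = 1.3151 MW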